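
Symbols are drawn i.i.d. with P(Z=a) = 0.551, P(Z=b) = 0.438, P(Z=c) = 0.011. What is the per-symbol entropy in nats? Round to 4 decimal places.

0.7396 nats

H(Z) = −Σ p·ln p.
  −(0.551)·ln(0.551) = 0.32841
  −(0.438)·ln(0.438) = 0.36158
  −(0.011)·ln(0.011) = 0.04961
Sum: 0.32841 + 0.36158 + 0.04961 = 0.7396 nats.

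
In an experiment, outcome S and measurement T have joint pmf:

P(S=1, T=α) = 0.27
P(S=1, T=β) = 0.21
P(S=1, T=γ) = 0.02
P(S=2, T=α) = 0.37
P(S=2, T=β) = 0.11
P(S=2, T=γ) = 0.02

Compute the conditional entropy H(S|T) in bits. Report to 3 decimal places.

0.966 bits

Chain rule: H(S|T) = H(S,T) − H(T).
Marginals: p(S) = (0.5000, 0.5000), p(T) = (0.6400, 0.3200, 0.0400).
H(S,T) = 2.0896 bits; H(T) = 1.1239 bits.
H(S|T) = 2.0896 − 1.1239 = 0.966 bits.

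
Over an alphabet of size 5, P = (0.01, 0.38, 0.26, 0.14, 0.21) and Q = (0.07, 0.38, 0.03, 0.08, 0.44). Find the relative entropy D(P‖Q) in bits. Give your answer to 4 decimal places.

0.6709 bits

D(P‖Q) = Σ p·log₂(p/q).
  0.01·log₂(0.01/0.07) = -0.02807
  0.38·log₂(0.38/0.38) = 0.00000
  0.26·log₂(0.26/0.03) = 0.81002
  0.14·log₂(0.14/0.08) = 0.11303
  0.21·log₂(0.21/0.44) = -0.22409
D(P‖Q) = 0.6709 bits.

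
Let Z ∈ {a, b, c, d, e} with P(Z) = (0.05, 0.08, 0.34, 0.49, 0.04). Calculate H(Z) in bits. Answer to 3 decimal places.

1.727 bits

H(Z) = −Σ p·log₂ p.
  −(0.05)·log₂(0.05) = 0.2161
  −(0.08)·log₂(0.08) = 0.2915
  −(0.34)·log₂(0.34) = 0.5292
  −(0.49)·log₂(0.49) = 0.5043
  −(0.04)·log₂(0.04) = 0.1858
Sum: 0.2161 + 0.2915 + 0.5292 + 0.5043 + 0.1858 = 1.727 bits.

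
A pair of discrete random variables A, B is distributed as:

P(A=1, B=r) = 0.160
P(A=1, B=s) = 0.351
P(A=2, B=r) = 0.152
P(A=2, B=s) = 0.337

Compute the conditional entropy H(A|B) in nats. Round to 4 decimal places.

0.6929 nats

Chain rule: H(A|B) = H(A,B) − H(B).
Marginals: p(A) = (0.5110, 0.4890), p(B) = (0.3120, 0.6880).
H(A,B) = 1.3136 nats; H(B) = 0.6207 nats.
H(A|B) = 1.3136 − 0.6207 = 0.6929 nats.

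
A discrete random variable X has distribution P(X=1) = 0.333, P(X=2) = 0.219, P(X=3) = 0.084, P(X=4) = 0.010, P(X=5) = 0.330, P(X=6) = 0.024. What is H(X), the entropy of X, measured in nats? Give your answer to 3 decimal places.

1.408 nats

H(X) = −Σ p·ln p.
  −(0.333)·ln(0.333) = 0.3662
  −(0.219)·ln(0.219) = 0.3326
  −(0.084)·ln(0.084) = 0.2081
  −(0.010)·ln(0.010) = 0.0461
  −(0.330)·ln(0.330) = 0.3659
  −(0.024)·ln(0.024) = 0.0895
Sum: 0.3662 + 0.3326 + 0.2081 + 0.0461 + 0.3659 + 0.0895 = 1.408 nats.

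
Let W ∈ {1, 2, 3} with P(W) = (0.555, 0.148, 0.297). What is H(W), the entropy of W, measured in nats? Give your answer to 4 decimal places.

0.9701 nats

H(W) = −Σ p·ln p.
  −(0.555)·ln(0.555) = 0.32678
  −(0.148)·ln(0.148) = 0.28276
  −(0.297)·ln(0.297) = 0.36056
Sum: 0.32678 + 0.28276 + 0.36056 = 0.9701 nats.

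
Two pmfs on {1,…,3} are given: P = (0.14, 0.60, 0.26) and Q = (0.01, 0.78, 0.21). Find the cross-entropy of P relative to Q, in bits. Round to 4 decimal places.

1.7306 bits

H(P,Q) = −Σ p·log₂ q.
  −0.14·log₂(0.01) = 0.93014
  −0.60·log₂(0.78) = 0.21507
  −0.26·log₂(0.21) = 0.58540
H(P,Q) = 1.7306 bits.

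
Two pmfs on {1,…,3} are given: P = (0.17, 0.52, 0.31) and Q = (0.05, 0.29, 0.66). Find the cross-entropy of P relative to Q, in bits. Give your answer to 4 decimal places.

H(P,Q) = −Σ p·log₂ q.
  −0.17·log₂(0.05) = 0.73473
  −0.52·log₂(0.29) = 0.92866
  −0.31·log₂(0.66) = 0.18583
H(P,Q) = 1.8492 bits.

1.8492 bits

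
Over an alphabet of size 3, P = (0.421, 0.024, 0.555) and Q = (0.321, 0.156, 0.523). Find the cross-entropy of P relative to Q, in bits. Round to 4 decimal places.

H(P,Q) = −Σ p·log₂ q.
  −0.421·log₂(0.321) = 0.69017
  −0.024·log₂(0.156) = 0.06433
  −0.555·log₂(0.523) = 0.51899
H(P,Q) = 1.2735 bits.

1.2735 bits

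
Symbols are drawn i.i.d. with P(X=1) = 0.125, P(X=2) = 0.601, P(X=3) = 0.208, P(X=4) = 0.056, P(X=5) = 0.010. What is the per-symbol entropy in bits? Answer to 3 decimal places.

1.587 bits

H(X) = −Σ p·log₂ p.
  −(0.125)·log₂(0.125) = 0.3750
  −(0.601)·log₂(0.601) = 0.4415
  −(0.208)·log₂(0.208) = 0.4712
  −(0.056)·log₂(0.056) = 0.2329
  −(0.010)·log₂(0.010) = 0.0664
Sum: 0.3750 + 0.4415 + 0.4712 + 0.2329 + 0.0664 = 1.587 bits.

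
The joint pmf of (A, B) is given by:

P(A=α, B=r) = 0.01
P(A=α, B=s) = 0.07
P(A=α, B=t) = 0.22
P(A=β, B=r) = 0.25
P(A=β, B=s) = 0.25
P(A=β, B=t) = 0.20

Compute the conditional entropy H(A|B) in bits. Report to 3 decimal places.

Marginals: p(A) = (0.3000, 0.7000), p(B) = (0.2600, 0.3200, 0.4200).
H(A|B) = Σ p(B) · H(A|B=·).
  B=r: p=0.2600, H(A|B=r) = 0.2352
  B=s: p=0.3200, H(A|B=s) = 0.7579
  B=t: p=0.4200, H(A|B=t) = 0.9984
Weighted sum = 0.723 bits.

0.723 bits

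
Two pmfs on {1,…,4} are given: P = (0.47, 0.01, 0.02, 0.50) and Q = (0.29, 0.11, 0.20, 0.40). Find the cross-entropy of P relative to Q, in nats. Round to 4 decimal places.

H(P,Q) = −Σ p·ln q.
  −0.47·ln(0.29) = 0.58180
  −0.01·ln(0.11) = 0.02207
  −0.02·ln(0.20) = 0.03219
  −0.50·ln(0.40) = 0.45815
H(P,Q) = 1.0942 nats.

1.0942 nats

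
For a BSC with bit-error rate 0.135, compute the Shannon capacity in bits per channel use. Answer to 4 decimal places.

Binary symmetric channel: C = 1 − h₂(ε) where h₂ is the binary entropy function.
h₂(0.135) = −0.135·log₂0.135 − 0.865·log₂0.865 = 0.5710.
C = 1 − 0.5710 = 0.4290 bits per channel use.

0.4290 bits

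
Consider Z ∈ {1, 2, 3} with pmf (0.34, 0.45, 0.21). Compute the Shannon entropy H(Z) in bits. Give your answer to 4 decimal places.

H(Z) = −Σ p·log₂ p.
  −(0.34)·log₂(0.34) = 0.52917
  −(0.45)·log₂(0.45) = 0.51840
  −(0.21)·log₂(0.21) = 0.47282
Sum: 0.52917 + 0.51840 + 0.47282 = 1.5204 bits.

1.5204 bits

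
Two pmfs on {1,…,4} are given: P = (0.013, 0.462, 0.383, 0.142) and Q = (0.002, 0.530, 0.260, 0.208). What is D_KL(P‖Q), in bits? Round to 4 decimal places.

D(P‖Q) = Σ p·log₂(p/q).
  0.013·log₂(0.013/0.002) = 0.03511
  0.462·log₂(0.462/0.530) = -0.09152
  0.383·log₂(0.383/0.260) = 0.21403
  0.142·log₂(0.142/0.208) = -0.07820
D(P‖Q) = 0.0794 bits.

0.0794 bits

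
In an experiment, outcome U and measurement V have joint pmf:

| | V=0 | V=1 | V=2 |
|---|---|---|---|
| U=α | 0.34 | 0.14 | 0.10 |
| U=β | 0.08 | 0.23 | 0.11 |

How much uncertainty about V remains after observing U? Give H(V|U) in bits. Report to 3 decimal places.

1.406 bits

Marginals: p(U) = (0.5800, 0.4200), p(V) = (0.4200, 0.3700, 0.2100).
H(V|U) = Σ p(U) · H(V|U=·).
  U=α: p=0.5800, H(V|U=α) = 1.3839
  U=β: p=0.4200, H(V|U=β) = 1.4377
Weighted sum = 1.406 bits.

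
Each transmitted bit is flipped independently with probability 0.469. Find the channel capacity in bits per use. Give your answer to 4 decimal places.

0.0028 bits

Binary symmetric channel: C = 1 − h₂(ε) where h₂ is the binary entropy function.
h₂(0.469) = −0.469·log₂0.469 − 0.531·log₂0.531 = 0.9972.
C = 1 − 0.9972 = 0.0028 bits per channel use.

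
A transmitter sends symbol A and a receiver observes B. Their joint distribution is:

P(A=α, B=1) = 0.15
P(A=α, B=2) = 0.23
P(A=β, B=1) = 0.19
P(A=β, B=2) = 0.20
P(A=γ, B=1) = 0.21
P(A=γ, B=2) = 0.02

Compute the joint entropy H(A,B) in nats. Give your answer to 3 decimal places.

H(A,B) = −Σ p(x,y)·ln p(x,y) over all 6 cells.
  cell (α,1): −0.15·ln0.15 = 0.2846
  cell (α,2): −0.23·ln0.23 = 0.3380
  cell (β,1): −0.19·ln0.19 = 0.3155
  cell (β,2): −0.20·ln0.20 = 0.3219
  cell (γ,1): −0.21·ln0.21 = 0.3277
  cell (γ,2): −0.02·ln0.02 = 0.0782
Sum = 1.666 nats.

1.666 nats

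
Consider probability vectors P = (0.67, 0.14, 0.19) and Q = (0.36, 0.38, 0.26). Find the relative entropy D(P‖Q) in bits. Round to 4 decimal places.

D(P‖Q) = Σ p·log₂(p/q).
  0.67·log₂(0.67/0.36) = 0.60043
  0.14·log₂(0.14/0.38) = -0.20168
  0.19·log₂(0.19/0.26) = -0.08598
D(P‖Q) = 0.3128 bits.

0.3128 bits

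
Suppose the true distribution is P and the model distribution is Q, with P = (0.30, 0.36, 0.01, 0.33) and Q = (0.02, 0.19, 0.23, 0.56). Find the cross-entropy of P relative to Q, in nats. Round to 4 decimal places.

1.9775 nats

H(P,Q) = −Σ p·ln q.
  −0.30·ln(0.02) = 1.17361
  −0.36·ln(0.19) = 0.59786
  −0.01·ln(0.23) = 0.01470
  −0.33·ln(0.56) = 0.19134
H(P,Q) = 1.9775 nats.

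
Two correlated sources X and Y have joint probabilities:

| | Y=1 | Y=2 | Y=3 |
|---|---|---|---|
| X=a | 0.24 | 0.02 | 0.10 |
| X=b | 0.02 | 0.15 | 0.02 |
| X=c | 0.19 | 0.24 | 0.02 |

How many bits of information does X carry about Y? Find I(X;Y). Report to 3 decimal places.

0.309 bits

Marginals: p(X) = (0.3600, 0.1900, 0.4500), p(Y) = (0.4500, 0.4100, 0.1400).
I(X;Y) = H(X) + H(Y) − H(X,Y).
H(X) = 1.5042, H(Y) = 1.4429, H(X,Y) = 2.6377.
I(X;Y) = 1.5042 + 1.4429 − 2.6377 = 0.309 bits.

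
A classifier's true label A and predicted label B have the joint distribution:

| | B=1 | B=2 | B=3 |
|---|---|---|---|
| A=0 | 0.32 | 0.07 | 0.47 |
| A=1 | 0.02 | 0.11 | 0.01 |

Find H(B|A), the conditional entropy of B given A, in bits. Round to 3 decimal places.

1.252 bits

Marginals: p(A) = (0.8600, 0.1400), p(B) = (0.3400, 0.1800, 0.4800).
H(B|A) = Σ p(A) · H(B|A=·).
  A=0: p=0.8600, H(B|A=0) = 1.3016
  A=1: p=0.1400, H(B|A=1) = 0.9464
Weighted sum = 1.252 bits.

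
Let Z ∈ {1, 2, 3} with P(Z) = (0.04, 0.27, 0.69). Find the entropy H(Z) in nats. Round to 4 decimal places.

H(Z) = −Σ p·ln p.
  −(0.04)·ln(0.04) = 0.12876
  −(0.27)·ln(0.27) = 0.35352
  −(0.69)·ln(0.69) = 0.25603
Sum: 0.12876 + 0.35352 + 0.25603 = 0.7383 nats.

0.7383 nats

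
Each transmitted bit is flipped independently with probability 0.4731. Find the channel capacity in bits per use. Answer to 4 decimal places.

0.0021 bits

Binary symmetric channel: C = 1 − h₂(ε) where h₂ is the binary entropy function.
h₂(0.4731) = −0.4731·log₂0.4731 − 0.5269·log₂0.5269 = 0.9979.
C = 1 − 0.9979 = 0.0021 bits per channel use.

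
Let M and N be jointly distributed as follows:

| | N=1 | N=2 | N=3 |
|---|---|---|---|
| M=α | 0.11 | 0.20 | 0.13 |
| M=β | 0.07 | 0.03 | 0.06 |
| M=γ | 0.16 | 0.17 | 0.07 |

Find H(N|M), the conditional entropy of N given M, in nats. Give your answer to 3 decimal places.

Marginals: p(M) = (0.4400, 0.1600, 0.4000), p(N) = (0.3400, 0.4000, 0.2600).
H(N|M) = Σ p(M) · H(N|M=·).
  M=α: p=0.4400, H(N|M=α) = 1.0652
  M=β: p=0.1600, H(N|M=β) = 1.0434
  M=γ: p=0.4000, H(N|M=γ) = 1.0352
Weighted sum = 1.050 nats.

1.050 nats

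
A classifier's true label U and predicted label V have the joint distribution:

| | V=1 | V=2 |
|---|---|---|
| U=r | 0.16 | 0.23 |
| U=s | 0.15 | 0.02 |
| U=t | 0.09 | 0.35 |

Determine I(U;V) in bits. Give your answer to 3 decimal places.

0.180 bits

Marginals: p(U) = (0.3900, 0.1700, 0.4400), p(V) = (0.4000, 0.6000).
I(U;V) = H(U) + H(V) − H(U,V).
H(U) = 1.4855, H(V) = 0.9710, H(U,V) = 2.2769.
I(U;V) = 1.4855 + 0.9710 − 2.2769 = 0.180 bits.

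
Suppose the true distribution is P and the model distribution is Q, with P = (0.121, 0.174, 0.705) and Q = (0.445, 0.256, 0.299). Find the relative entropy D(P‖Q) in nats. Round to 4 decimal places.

0.3800 nats

D(P‖Q) = Σ p·ln(p/q).
  0.121·ln(0.121/0.445) = -0.15758
  0.174·ln(0.174/0.256) = -0.06719
  0.705·ln(0.705/0.299) = 0.60472
D(P‖Q) = 0.3800 nats.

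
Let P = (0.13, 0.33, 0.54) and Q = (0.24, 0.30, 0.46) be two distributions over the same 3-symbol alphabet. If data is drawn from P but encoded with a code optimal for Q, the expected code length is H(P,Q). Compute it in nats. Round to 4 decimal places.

1.0022 nats

H(P,Q) = −Σ p·ln q.
  −0.13·ln(0.24) = 0.18553
  −0.33·ln(0.30) = 0.39731
  −0.54·ln(0.46) = 0.41933
H(P,Q) = 1.0022 nats.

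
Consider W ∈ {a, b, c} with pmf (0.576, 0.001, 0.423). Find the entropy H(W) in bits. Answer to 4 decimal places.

H(W) = −Σ p·log₂ p.
  −(0.576)·log₂(0.576) = 0.45841
  −(0.001)·log₂(0.001) = 0.00997
  −(0.423)·log₂(0.423) = 0.52506
Sum: 0.45841 + 0.00997 + 0.52506 = 0.9934 bits.

0.9934 bits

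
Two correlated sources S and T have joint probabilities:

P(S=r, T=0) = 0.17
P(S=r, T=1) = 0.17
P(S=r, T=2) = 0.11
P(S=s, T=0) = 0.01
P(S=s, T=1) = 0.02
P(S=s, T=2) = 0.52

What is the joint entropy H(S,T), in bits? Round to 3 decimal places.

H(S,T) = −Σ p(x,y)·log₂ p(x,y) over all 6 cells.
  cell (r,0): −0.17·log₂0.17 = 0.4346
  cell (r,1): −0.17·log₂0.17 = 0.4346
  cell (r,2): −0.11·log₂0.11 = 0.3503
  cell (s,0): −0.01·log₂0.01 = 0.0664
  cell (s,1): −0.02·log₂0.02 = 0.1129
  cell (s,2): −0.52·log₂0.52 = 0.4906
Sum = 1.889 bits.

1.889 bits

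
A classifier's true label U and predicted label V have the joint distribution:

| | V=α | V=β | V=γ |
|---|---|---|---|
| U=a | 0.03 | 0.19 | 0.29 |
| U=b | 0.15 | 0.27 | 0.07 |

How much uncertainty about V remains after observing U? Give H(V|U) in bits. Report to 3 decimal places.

1.314 bits

Marginals: p(U) = (0.5100, 0.4900), p(V) = (0.1800, 0.4600, 0.3600).
H(V|U) = Σ p(U) · H(V|U=·).
  U=a: p=0.5100, H(V|U=a) = 1.2342
  U=b: p=0.4900, H(V|U=b) = 1.3976
Weighted sum = 1.314 bits.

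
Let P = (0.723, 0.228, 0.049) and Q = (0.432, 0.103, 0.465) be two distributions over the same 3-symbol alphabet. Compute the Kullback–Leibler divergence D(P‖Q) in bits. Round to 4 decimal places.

D(P‖Q) = Σ p·log₂(p/q).
  0.723·log₂(0.723/0.432) = 0.53716
  0.228·log₂(0.228/0.103) = 0.26138
  0.049·log₂(0.049/0.465) = -0.15907
D(P‖Q) = 0.6395 bits.

0.6395 bits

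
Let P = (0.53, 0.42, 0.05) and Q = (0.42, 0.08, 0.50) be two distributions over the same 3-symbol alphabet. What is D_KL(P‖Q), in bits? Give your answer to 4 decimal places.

D(P‖Q) = Σ p·log₂(p/q).
  0.53·log₂(0.53/0.42) = 0.17787
  0.42·log₂(0.42/0.08) = 1.00477
  0.05·log₂(0.05/0.50) = -0.16610
D(P‖Q) = 1.0165 bits.

1.0165 bits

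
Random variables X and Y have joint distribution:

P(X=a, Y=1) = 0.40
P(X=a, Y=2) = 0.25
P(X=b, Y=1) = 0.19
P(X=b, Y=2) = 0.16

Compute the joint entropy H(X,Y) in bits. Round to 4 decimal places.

H(X,Y) = −Σ p(x,y)·log₂ p(x,y) over all 4 cells.
  cell (a,1): −0.40·log₂0.40 = 0.52877
  cell (a,2): −0.25·log₂0.25 = 0.50000
  cell (b,1): −0.19·log₂0.19 = 0.45523
  cell (b,2): −0.16·log₂0.16 = 0.42302
Sum = 1.9070 bits.

1.9070 bits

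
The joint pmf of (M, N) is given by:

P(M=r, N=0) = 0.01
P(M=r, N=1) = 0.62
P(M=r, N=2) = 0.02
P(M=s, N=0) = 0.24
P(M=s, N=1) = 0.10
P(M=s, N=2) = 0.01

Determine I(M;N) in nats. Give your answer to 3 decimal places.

0.296 nats

Marginals: p(M) = (0.6500, 0.3500), p(N) = (0.2500, 0.7200, 0.0300).
I(M;N) = Σ p(x,y)·ln[p(x,y)/(p(x)p(y))].
  (r,0): 0.01·ln(0.0615) = -0.0279
  (r,1): 0.62·ln(1.3248) = 0.1744
  (r,2): 0.02·ln(1.0256) = 0.0005
  (s,0): 0.24·ln(2.7429) = 0.2422
  (s,1): 0.10·ln(0.3968) = -0.0924
  (s,2): 0.01·ln(0.9524) = -0.0005
Sum = 0.296 nats.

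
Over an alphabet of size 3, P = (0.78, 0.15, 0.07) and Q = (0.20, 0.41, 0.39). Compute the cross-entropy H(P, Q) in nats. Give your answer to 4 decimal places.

H(P,Q) = −Σ p·ln q.
  −0.78·ln(0.20) = 1.25536
  −0.15·ln(0.41) = 0.13374
  −0.07·ln(0.39) = 0.06591
H(P,Q) = 1.4550 nats.

1.4550 nats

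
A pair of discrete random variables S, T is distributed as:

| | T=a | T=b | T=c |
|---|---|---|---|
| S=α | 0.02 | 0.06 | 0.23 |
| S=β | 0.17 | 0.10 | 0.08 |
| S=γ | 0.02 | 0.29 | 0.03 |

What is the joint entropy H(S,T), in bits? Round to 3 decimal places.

2.685 bits

H(S,T) = −Σ p(x,y)·log₂ p(x,y) over all 9 cells.
  cell (α,a): −0.02·log₂0.02 = 0.1129
  cell (α,b): −0.06·log₂0.06 = 0.2435
  cell (α,c): −0.23·log₂0.23 = 0.4877
  cell (β,a): −0.17·log₂0.17 = 0.4346
  cell (β,b): −0.10·log₂0.10 = 0.3322
  cell (β,c): −0.08·log₂0.08 = 0.2915
  cell (γ,a): −0.02·log₂0.02 = 0.1129
  cell (γ,b): −0.29·log₂0.29 = 0.5179
  cell (γ,c): −0.03·log₂0.03 = 0.1518
Sum = 2.685 bits.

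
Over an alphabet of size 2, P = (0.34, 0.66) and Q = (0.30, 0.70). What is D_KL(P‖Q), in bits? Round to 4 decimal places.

0.0054 bits

D(P‖Q) = Σ p·log₂(p/q).
  0.34·log₂(0.34/0.30) = 0.06139
  0.66·log₂(0.66/0.70) = -0.05603
D(P‖Q) = 0.0054 bits.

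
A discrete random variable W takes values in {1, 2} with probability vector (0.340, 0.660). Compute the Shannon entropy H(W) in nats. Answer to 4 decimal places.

H(W) = −Σ p·ln p.
  −(0.340)·ln(0.340) = 0.36680
  −(0.660)·ln(0.660) = 0.27424
Sum: 0.36680 + 0.27424 = 0.6410 nats.

0.6410 nats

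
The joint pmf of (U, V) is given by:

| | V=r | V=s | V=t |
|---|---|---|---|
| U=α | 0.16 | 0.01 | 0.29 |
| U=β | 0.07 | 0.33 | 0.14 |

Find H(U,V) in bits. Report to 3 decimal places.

H(U,V) = −Σ p(x,y)·log₂ p(x,y) over all 6 cells.
  cell (α,r): −0.16·log₂0.16 = 0.4230
  cell (α,s): −0.01·log₂0.01 = 0.0664
  cell (α,t): −0.29·log₂0.29 = 0.5179
  cell (β,r): −0.07·log₂0.07 = 0.2686
  cell (β,s): −0.33·log₂0.33 = 0.5278
  cell (β,t): −0.14·log₂0.14 = 0.3971
Sum = 2.201 bits.

2.201 bits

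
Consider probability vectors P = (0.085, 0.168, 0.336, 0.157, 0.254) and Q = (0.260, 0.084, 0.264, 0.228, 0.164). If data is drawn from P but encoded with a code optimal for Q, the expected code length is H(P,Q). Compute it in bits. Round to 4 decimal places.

2.4085 bits

H(P,Q) = −Σ p·log₂ q.
  −0.085·log₂(0.260) = 0.16519
  −0.168·log₂(0.084) = 0.60034
  −0.336·log₂(0.264) = 0.64559
  −0.157·log₂(0.228) = 0.33486
  −0.254·log₂(0.164) = 0.66249
H(P,Q) = 2.4085 bits.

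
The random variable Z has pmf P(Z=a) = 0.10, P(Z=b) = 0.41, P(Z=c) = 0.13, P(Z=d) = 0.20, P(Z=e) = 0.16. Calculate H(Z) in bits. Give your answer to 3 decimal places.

H(Z) = −Σ p·log₂ p.
  −(0.10)·log₂(0.10) = 0.3322
  −(0.41)·log₂(0.41) = 0.5274
  −(0.13)·log₂(0.13) = 0.3826
  −(0.20)·log₂(0.20) = 0.4644
  −(0.16)·log₂(0.16) = 0.4230
Sum: 0.3322 + 0.5274 + 0.3826 + 0.4644 + 0.4230 = 2.130 bits.

2.130 bits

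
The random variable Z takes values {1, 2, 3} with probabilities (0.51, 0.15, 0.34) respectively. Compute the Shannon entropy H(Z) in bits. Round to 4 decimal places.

1.4351 bits

H(Z) = −Σ p·log₂ p.
  −(0.51)·log₂(0.51) = 0.49543
  −(0.15)·log₂(0.15) = 0.41054
  −(0.34)·log₂(0.34) = 0.52917
Sum: 0.49543 + 0.41054 + 0.52917 = 1.4351 bits.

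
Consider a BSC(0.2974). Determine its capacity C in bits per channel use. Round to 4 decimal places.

Binary symmetric channel: C = 1 − h₂(ε) where h₂ is the binary entropy function.
h₂(0.2974) = −0.2974·log₂0.2974 − 0.7026·log₂0.7026 = 0.8781.
C = 1 − 0.8781 = 0.1219 bits per channel use.

0.1219 bits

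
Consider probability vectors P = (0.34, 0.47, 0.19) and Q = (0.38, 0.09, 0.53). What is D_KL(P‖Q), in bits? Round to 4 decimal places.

D(P‖Q) = Σ p·log₂(p/q).
  0.34·log₂(0.34/0.38) = -0.05456
  0.47·log₂(0.47/0.09) = 1.12079
  0.19·log₂(0.19/0.53) = -0.28120
D(P‖Q) = 0.7850 bits.

0.7850 bits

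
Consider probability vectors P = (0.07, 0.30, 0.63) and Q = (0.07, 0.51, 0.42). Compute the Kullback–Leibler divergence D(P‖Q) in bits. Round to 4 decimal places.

D(P‖Q) = Σ p·log₂(p/q).
  0.07·log₂(0.07/0.07) = 0.00000
  0.30·log₂(0.30/0.51) = -0.22966
  0.63·log₂(0.63/0.42) = 0.36853
D(P‖Q) = 0.1389 bits.

0.1389 bits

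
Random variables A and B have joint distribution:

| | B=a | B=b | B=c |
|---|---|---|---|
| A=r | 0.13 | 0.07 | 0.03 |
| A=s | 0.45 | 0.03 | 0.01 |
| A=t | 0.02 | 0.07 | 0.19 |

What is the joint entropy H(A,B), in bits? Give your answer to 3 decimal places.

H(A,B) = −Σ p(x,y)·log₂ p(x,y) over all 9 cells.
  cell (r,a): −0.13·log₂0.13 = 0.3826
  cell (r,b): −0.07·log₂0.07 = 0.2686
  cell (r,c): −0.03·log₂0.03 = 0.1518
  cell (s,a): −0.45·log₂0.45 = 0.5184
  cell (s,b): −0.03·log₂0.03 = 0.1518
  cell (s,c): −0.01·log₂0.01 = 0.0664
  cell (t,a): −0.02·log₂0.02 = 0.1129
  cell (t,b): −0.07·log₂0.07 = 0.2686
  cell (t,c): −0.19·log₂0.19 = 0.4552
Sum = 2.376 bits.

2.376 bits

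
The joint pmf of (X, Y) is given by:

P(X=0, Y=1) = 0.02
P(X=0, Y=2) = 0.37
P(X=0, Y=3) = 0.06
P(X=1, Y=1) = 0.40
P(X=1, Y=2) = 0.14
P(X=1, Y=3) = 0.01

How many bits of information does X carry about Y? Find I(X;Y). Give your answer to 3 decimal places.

0.403 bits

Marginals: p(X) = (0.4500, 0.5500), p(Y) = (0.4200, 0.5100, 0.0700).
I(X;Y) = H(X) + H(Y) − H(X,Y).
H(X) = 0.9928, H(Y) = 1.2896, H(X,Y) = 1.8795.
I(X;Y) = 0.9928 + 1.2896 − 1.8795 = 0.403 bits.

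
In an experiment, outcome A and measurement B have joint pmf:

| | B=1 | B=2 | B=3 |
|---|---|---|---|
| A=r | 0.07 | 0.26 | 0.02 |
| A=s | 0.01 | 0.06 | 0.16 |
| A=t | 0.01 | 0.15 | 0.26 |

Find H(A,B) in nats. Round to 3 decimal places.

1.804 nats

H(A,B) = −Σ p(x,y)·ln p(x,y) over all 9 cells.
  cell (r,1): −0.07·ln0.07 = 0.1861
  cell (r,2): −0.26·ln0.26 = 0.3502
  cell (r,3): −0.02·ln0.02 = 0.0782
  cell (s,1): −0.01·ln0.01 = 0.0461
  cell (s,2): −0.06·ln0.06 = 0.1688
  cell (s,3): −0.16·ln0.16 = 0.2932
  cell (t,1): −0.01·ln0.01 = 0.0461
  cell (t,2): −0.15·ln0.15 = 0.2846
  cell (t,3): −0.26·ln0.26 = 0.3502
Sum = 1.804 nats.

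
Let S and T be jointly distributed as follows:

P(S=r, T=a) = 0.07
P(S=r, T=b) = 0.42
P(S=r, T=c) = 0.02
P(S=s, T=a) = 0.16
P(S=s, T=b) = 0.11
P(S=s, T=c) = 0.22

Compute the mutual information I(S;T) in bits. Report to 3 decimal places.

0.306 bits

Marginals: p(S) = (0.5100, 0.4900), p(T) = (0.2300, 0.5300, 0.2400).
I(S;T) = Σ p(x,y)·log₂[p(x,y)/(p(x)p(y))].
  (r,a): 0.07·log₂(0.5968) = -0.0521
  (r,b): 0.42·log₂(1.5538) = 0.2670
  (r,c): 0.02·log₂(0.1634) = -0.0523
  (s,a): 0.16·log₂(1.4197) = 0.0809
  (s,b): 0.11·log₂(0.4236) = -0.1363
  (s,c): 0.22·log₂(1.8707) = 0.1988
Sum = 0.306 bits.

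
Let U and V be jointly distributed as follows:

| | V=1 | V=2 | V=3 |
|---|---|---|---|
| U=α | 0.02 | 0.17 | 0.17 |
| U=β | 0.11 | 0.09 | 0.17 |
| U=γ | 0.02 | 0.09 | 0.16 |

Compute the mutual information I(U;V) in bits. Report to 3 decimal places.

Marginals: p(U) = (0.3600, 0.3700, 0.2700), p(V) = (0.1500, 0.3500, 0.5000).
I(U;V) = H(U) + H(V) − H(U,V).
H(U) = 1.5714, H(V) = 1.4406, H(U,V) = 2.9281.
I(U;V) = 1.5714 + 1.4406 − 2.9281 = 0.084 bits.

0.084 bits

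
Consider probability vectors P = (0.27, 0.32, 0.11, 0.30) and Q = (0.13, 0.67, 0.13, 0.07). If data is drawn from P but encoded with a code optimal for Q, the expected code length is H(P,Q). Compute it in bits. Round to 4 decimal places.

2.4543 bits

H(P,Q) = −Σ p·log₂ q.
  −0.27·log₂(0.13) = 0.79472
  −0.32·log₂(0.67) = 0.18489
  −0.11·log₂(0.13) = 0.32378
  −0.30·log₂(0.07) = 1.15095
H(P,Q) = 2.4543 bits.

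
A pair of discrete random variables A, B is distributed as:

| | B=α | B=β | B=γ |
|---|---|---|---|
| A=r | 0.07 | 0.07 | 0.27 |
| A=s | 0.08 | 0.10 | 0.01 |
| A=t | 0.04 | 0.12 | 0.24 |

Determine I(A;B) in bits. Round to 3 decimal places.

Marginals: p(A) = (0.4100, 0.1900, 0.4000), p(B) = (0.1900, 0.2900, 0.5200).
I(A;B) = Σ p(x,y)·log₂[p(x,y)/(p(x)p(y))].
  (r,α): 0.07·log₂(0.8986) = -0.0108
  (r,β): 0.07·log₂(0.5887) = -0.0535
  (r,γ): 0.27·log₂(1.2664) = 0.0920
  (s,α): 0.08·log₂(2.2161) = 0.0918
  (s,β): 0.10·log₂(1.8149) = 0.0860
  (s,γ): 0.01·log₂(0.1012) = -0.0330
  (t,α): 0.04·log₂(0.5263) = -0.0370
  (t,β): 0.12·log₂(1.0345) = 0.0059
  (t,γ): 0.24·log₂(1.1538) = 0.0495
Sum = 0.191 bits.

0.191 bits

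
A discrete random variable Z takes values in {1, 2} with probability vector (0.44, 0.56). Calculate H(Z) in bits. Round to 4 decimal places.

H(Z) = −Σ p·log₂ p.
  −(0.44)·log₂(0.44) = 0.52115
  −(0.56)·log₂(0.56) = 0.46844
Sum: 0.52115 + 0.46844 = 0.9896 bits.

0.9896 bits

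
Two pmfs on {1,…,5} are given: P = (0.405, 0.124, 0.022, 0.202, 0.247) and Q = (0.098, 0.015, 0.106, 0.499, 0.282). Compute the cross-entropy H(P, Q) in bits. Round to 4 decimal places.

2.8334 bits

H(P,Q) = −Σ p·log₂ q.
  −0.405·log₂(0.098) = 1.35719
  −0.124·log₂(0.015) = 0.75130
  −0.022·log₂(0.106) = 0.07123
  −0.202·log₂(0.499) = 0.20258
  −0.247·log₂(0.282) = 0.45108
H(P,Q) = 2.8334 bits.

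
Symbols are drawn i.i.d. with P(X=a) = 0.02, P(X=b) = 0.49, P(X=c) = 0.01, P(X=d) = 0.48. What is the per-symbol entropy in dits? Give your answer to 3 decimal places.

H(X) = −Σ p·log₁₀ p.
  −(0.02)·log₁₀(0.02) = 0.0340
  −(0.49)·log₁₀(0.49) = 0.1518
  −(0.01)·log₁₀(0.01) = 0.0200
  −(0.48)·log₁₀(0.48) = 0.1530
Sum: 0.0340 + 0.1518 + 0.0200 + 0.1530 = 0.359 dits.

0.359 dits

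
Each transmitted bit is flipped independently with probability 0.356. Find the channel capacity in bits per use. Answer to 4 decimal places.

0.0607 bits

Binary symmetric channel: C = 1 − h₂(ε) where h₂ is the binary entropy function.
h₂(0.356) = −0.356·log₂0.356 − 0.644·log₂0.644 = 0.9393.
C = 1 − 0.9393 = 0.0607 bits per channel use.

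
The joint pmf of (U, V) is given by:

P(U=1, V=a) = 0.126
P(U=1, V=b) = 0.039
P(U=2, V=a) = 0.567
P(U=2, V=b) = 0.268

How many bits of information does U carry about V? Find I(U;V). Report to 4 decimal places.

0.0035 bits

Marginals: p(U) = (0.1650, 0.8350), p(V) = (0.6930, 0.3070).
I(U;V) = H(U) + H(V) − H(U,V).
H(U) = 0.6461, H(V) = 0.8897, H(U,V) = 1.5323.
I(U;V) = 0.6461 + 0.8897 − 1.5323 = 0.0035 bits.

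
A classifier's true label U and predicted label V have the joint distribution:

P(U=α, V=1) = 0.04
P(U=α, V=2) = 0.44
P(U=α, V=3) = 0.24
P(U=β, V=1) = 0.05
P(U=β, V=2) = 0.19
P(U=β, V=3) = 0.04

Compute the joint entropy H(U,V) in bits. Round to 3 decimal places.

H(U,V) = −Σ p(x,y)·log₂ p(x,y) over all 6 cells.
  cell (α,1): −0.04·log₂0.04 = 0.1858
  cell (α,2): −0.44·log₂0.44 = 0.5211
  cell (α,3): −0.24·log₂0.24 = 0.4941
  cell (β,1): −0.05·log₂0.05 = 0.2161
  cell (β,2): −0.19·log₂0.19 = 0.4552
  cell (β,3): −0.04·log₂0.04 = 0.1858
Sum = 2.058 bits.

2.058 bits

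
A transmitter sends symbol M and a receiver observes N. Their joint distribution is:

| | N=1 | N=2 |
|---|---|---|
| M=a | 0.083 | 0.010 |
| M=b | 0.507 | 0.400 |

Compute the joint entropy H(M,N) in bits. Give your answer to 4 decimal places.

H(M,N) = −Σ p(x,y)·log₂ p(x,y) over all 4 cells.
  cell (a,1): −0.083·log₂0.083 = 0.29803
  cell (a,2): −0.010·log₂0.010 = 0.06644
  cell (b,1): −0.507·log₂0.507 = 0.49683
  cell (b,2): −0.400·log₂0.400 = 0.52877
Sum = 1.3901 bits.

1.3901 bits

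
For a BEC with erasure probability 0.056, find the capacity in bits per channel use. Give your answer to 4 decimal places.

Binary erasure channel: capacity C = 1 − ε.
C = 1 − 0.056 = 0.9440 bits per channel use.

0.9440 bits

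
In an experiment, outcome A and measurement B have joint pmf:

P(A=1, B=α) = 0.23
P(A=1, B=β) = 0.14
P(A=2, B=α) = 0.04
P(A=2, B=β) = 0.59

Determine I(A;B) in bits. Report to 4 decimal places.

Marginals: p(A) = (0.3700, 0.6300), p(B) = (0.2700, 0.7300).
I(A;B) = Σ p(x,y)·log₂[p(x,y)/(p(x)p(y))].
  (1,α): 0.23·log₂(2.3023) = 0.27671
  (1,β): 0.14·log₂(0.5183) = -0.13273
  (2,α): 0.04·log₂(0.2352) = -0.08353
  (2,β): 0.59·log₂(1.2829) = 0.21204
Sum = 0.2725 bits.

0.2725 bits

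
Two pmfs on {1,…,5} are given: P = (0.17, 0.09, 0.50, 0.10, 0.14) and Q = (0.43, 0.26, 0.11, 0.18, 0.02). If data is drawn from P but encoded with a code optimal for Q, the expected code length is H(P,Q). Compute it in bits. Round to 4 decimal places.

3.0116 bits

H(P,Q) = −Σ p·log₂ q.
  −0.17·log₂(0.43) = 0.20699
  −0.09·log₂(0.26) = 0.17491
  −0.50·log₂(0.11) = 1.59221
  −0.10·log₂(0.18) = 0.24739
  −0.14·log₂(0.02) = 0.79014
H(P,Q) = 3.0116 bits.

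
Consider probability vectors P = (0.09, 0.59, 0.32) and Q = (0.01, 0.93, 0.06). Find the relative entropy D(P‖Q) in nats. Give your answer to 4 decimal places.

D(P‖Q) = Σ p·ln(p/q).
  0.09·ln(0.09/0.01) = 0.19775
  0.59·ln(0.59/0.93) = -0.26849
  0.32·ln(0.32/0.06) = 0.53567
D(P‖Q) = 0.4649 nats.

0.4649 nats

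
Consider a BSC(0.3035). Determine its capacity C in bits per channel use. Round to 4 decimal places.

0.1145 bits

Binary symmetric channel: C = 1 − h₂(ε) where h₂ is the binary entropy function.
h₂(0.3035) = −0.3035·log₂0.3035 − 0.6965·log₂0.6965 = 0.8855.
C = 1 − 0.8855 = 0.1145 bits per channel use.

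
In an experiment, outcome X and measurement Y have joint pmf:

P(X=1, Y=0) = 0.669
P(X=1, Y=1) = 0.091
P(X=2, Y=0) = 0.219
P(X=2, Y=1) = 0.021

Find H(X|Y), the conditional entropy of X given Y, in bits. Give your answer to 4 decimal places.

Marginals: p(X) = (0.7600, 0.2400), p(Y) = (0.8880, 0.1120).
H(X|Y) = Σ p(Y) · H(X|Y=·).
  Y=0: p=0.8880, H(X|Y=0) = 0.8059
  Y=1: p=0.1120, H(X|Y=1) = 0.6962
Weighted sum = 0.7936 bits.

0.7936 bits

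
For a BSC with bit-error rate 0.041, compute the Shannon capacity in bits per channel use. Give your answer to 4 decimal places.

0.7531 bits

Binary symmetric channel: C = 1 − h₂(ε) where h₂ is the binary entropy function.
h₂(0.041) = −0.041·log₂0.041 − 0.959·log₂0.959 = 0.2469.
C = 1 − 0.2469 = 0.7531 bits per channel use.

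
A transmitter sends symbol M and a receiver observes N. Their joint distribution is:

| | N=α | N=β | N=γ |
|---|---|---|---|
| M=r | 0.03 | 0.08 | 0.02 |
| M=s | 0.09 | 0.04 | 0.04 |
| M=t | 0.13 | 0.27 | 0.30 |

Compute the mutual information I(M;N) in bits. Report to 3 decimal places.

Marginals: p(M) = (0.1300, 0.1700, 0.7000), p(N) = (0.2500, 0.3900, 0.3600).
I(M;N) = Σ p(x,y)·log₂[p(x,y)/(p(x)p(y))].
  (r,α): 0.03·log₂(0.9231) = -0.0035
  (r,β): 0.08·log₂(1.5779) = 0.0526
  (r,γ): 0.02·log₂(0.4274) = -0.0245
  (s,α): 0.09·log₂(2.1176) = 0.0974
  (s,β): 0.04·log₂(0.6033) = -0.0292
  (s,γ): 0.04·log₂(0.6536) = -0.0245
  (t,α): 0.13·log₂(0.7429) = -0.0557
  (t,β): 0.27·log₂(0.9890) = -0.0043
  (t,γ): 0.30·log₂(1.1905) = 0.0755
Sum = 0.084 bits.

0.084 bits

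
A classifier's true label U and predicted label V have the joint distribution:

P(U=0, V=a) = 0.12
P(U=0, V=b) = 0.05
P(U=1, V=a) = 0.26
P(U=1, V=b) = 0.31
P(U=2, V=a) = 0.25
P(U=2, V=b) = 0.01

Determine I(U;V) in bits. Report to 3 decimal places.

Marginals: p(U) = (0.1700, 0.5700, 0.2600), p(V) = (0.6300, 0.3700).
I(U;V) = Σ p(x,y)·log₂[p(x,y)/(p(x)p(y))].
  (0,a): 0.12·log₂(1.1204) = 0.0197
  (0,b): 0.05·log₂(0.7949) = -0.0166
  (1,a): 0.26·log₂(0.7240) = -0.1211
  (1,b): 0.31·log₂(1.4699) = 0.1723
  (2,a): 0.25·log₂(1.5263) = 0.1525
  (2,b): 0.01·log₂(0.1040) = -0.0327
Sum = 0.174 bits.

0.174 bits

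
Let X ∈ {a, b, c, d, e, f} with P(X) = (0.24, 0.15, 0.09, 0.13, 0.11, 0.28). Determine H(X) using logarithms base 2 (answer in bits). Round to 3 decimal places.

2.464 bits

H(X) = −Σ p·log₂ p.
  −(0.24)·log₂(0.24) = 0.4941
  −(0.15)·log₂(0.15) = 0.4105
  −(0.09)·log₂(0.09) = 0.3127
  −(0.13)·log₂(0.13) = 0.3826
  −(0.11)·log₂(0.11) = 0.3503
  −(0.28)·log₂(0.28) = 0.5142
Sum: 0.4941 + 0.4105 + 0.3127 + 0.3826 + 0.3503 + 0.5142 = 2.464 bits.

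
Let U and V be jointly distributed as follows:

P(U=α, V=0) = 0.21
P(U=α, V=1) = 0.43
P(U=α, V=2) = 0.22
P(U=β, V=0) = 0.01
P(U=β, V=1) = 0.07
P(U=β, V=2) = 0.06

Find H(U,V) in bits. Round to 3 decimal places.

2.055 bits

H(U,V) = −Σ p(x,y)·log₂ p(x,y) over all 6 cells.
  cell (α,0): −0.21·log₂0.21 = 0.4728
  cell (α,1): −0.43·log₂0.43 = 0.5236
  cell (α,2): −0.22·log₂0.22 = 0.4806
  cell (β,0): −0.01·log₂0.01 = 0.0664
  cell (β,1): −0.07·log₂0.07 = 0.2686
  cell (β,2): −0.06·log₂0.06 = 0.2435
Sum = 2.055 bits.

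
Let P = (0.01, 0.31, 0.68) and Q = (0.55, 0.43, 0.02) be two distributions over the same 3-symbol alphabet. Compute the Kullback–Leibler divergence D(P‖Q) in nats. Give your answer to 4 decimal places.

D(P‖Q) = Σ p·ln(p/q).
  0.01·ln(0.01/0.55) = -0.04007
  0.31·ln(0.31/0.43) = -0.10144
  0.68·ln(0.68/0.02) = 2.39793
D(P‖Q) = 2.2564 nats.

2.2564 nats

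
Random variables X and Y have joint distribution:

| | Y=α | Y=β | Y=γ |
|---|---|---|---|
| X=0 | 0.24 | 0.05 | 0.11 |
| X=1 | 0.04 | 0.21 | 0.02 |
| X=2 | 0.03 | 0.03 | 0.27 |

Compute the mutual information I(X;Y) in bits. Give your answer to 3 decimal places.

0.492 bits

Marginals: p(X) = (0.4000, 0.2700, 0.3300), p(Y) = (0.3100, 0.2900, 0.4000).
I(X;Y) = H(X) + H(Y) − H(X,Y).
H(X) = 1.5666, H(Y) = 1.5705, H(X,Y) = 2.6455.
I(X;Y) = 1.5666 + 1.5705 − 2.6455 = 0.492 bits.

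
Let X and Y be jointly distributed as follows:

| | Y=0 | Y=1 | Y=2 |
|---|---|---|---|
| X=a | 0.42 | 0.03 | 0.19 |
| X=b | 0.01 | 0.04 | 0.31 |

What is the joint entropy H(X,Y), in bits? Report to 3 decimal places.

H(X,Y) = −Σ p(x,y)·log₂ p(x,y) over all 6 cells.
  cell (a,0): −0.42·log₂0.42 = 0.5256
  cell (a,1): −0.03·log₂0.03 = 0.1518
  cell (a,2): −0.19·log₂0.19 = 0.4552
  cell (b,0): −0.01·log₂0.01 = 0.0664
  cell (b,1): −0.04·log₂0.04 = 0.1858
  cell (b,2): −0.31·log₂0.31 = 0.5238
Sum = 1.909 bits.

1.909 bits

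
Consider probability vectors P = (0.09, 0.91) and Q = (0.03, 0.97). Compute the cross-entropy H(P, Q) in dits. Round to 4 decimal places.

H(P,Q) = −Σ p·log₁₀ q.
  −0.09·log₁₀(0.03) = 0.13706
  −0.91·log₁₀(0.97) = 0.01204
H(P,Q) = 0.1491 dits.

0.1491 dits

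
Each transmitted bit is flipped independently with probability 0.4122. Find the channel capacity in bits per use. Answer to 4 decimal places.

Binary symmetric channel: C = 1 − h₂(ε) where h₂ is the binary entropy function.
h₂(0.4122) = −0.4122·log₂0.4122 − 0.5878·log₂0.5878 = 0.9776.
C = 1 − 0.9776 = 0.0224 bits per channel use.

0.0224 bits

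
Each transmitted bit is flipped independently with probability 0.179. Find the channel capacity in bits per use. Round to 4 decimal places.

0.3221 bits

Binary symmetric channel: C = 1 − h₂(ε) where h₂ is the binary entropy function.
h₂(0.179) = −0.179·log₂0.179 − 0.821·log₂0.821 = 0.6779.
C = 1 − 0.6779 = 0.3221 bits per channel use.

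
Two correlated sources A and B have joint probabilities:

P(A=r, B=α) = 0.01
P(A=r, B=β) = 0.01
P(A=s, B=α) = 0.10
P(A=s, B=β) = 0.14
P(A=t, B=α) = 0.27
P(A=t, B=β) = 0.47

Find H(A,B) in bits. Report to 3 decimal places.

1.884 bits

H(A,B) = −Σ p(x,y)·log₂ p(x,y) over all 6 cells.
  cell (r,α): −0.01·log₂0.01 = 0.0664
  cell (r,β): −0.01·log₂0.01 = 0.0664
  cell (s,α): −0.10·log₂0.10 = 0.3322
  cell (s,β): −0.14·log₂0.14 = 0.3971
  cell (t,α): −0.27·log₂0.27 = 0.5100
  cell (t,β): −0.47·log₂0.47 = 0.5120
Sum = 1.884 bits.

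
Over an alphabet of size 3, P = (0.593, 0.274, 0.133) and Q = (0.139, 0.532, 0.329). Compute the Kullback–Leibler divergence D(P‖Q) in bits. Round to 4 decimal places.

0.8050 bits

D(P‖Q) = Σ p·log₂(p/q).
  0.593·log₂(0.593/0.139) = 1.24112
  0.274·log₂(0.274/0.532) = -0.26229
  0.133·log₂(0.133/0.329) = -0.17379
D(P‖Q) = 0.8050 bits.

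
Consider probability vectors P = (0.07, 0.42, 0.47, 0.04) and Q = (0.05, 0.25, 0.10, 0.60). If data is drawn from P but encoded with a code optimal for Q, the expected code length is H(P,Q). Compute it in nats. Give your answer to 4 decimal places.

1.8946 nats

H(P,Q) = −Σ p·ln q.
  −0.07·ln(0.05) = 0.20970
  −0.42·ln(0.25) = 0.58224
  −0.47·ln(0.10) = 1.08221
  −0.04·ln(0.60) = 0.02043
H(P,Q) = 1.8946 nats.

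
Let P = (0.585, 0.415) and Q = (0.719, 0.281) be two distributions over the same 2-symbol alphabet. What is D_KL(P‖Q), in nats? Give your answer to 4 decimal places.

D(P‖Q) = Σ p·ln(p/q).
  0.585·ln(0.585/0.719) = -0.12066
  0.415·ln(0.415/0.281) = 0.16182
D(P‖Q) = 0.0412 nats.

0.0412 nats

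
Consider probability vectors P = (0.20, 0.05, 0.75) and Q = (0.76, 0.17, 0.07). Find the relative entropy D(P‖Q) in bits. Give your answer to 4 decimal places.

D(P‖Q) = Σ p·log₂(p/q).
  0.20·log₂(0.20/0.76) = -0.38520
  0.05·log₂(0.05/0.17) = -0.08828
  0.75·log₂(0.75/0.07) = 2.56610
D(P‖Q) = 2.0926 bits.

2.0926 bits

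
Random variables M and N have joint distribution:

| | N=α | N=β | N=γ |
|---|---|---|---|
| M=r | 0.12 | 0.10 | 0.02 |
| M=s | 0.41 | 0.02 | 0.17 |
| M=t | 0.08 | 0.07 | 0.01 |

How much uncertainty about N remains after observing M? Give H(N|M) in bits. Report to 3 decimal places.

Chain rule: H(N|M) = H(M,N) − H(M).
Marginals: p(M) = (0.2400, 0.6000, 0.1600), p(N) = (0.6100, 0.1900, 0.2000).
H(M,N) = 2.5135 bits; H(M) = 1.3593 bits.
H(N|M) = 2.5135 − 1.3593 = 1.154 bits.

1.154 bits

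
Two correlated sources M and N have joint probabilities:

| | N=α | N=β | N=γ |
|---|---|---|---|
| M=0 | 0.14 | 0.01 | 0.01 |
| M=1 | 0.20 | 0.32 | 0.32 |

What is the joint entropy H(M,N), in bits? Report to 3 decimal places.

H(M,N) = −Σ p(x,y)·log₂ p(x,y) over all 6 cells.
  cell (0,α): −0.14·log₂0.14 = 0.3971
  cell (0,β): −0.01·log₂0.01 = 0.0664
  cell (0,γ): −0.01·log₂0.01 = 0.0664
  cell (1,α): −0.20·log₂0.20 = 0.4644
  cell (1,β): −0.32·log₂0.32 = 0.5260
  cell (1,γ): −0.32·log₂0.32 = 0.5260
Sum = 2.046 bits.

2.046 bits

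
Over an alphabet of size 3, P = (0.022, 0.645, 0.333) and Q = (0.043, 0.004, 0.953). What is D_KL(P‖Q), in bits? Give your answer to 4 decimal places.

4.2035 bits

D(P‖Q) = Σ p·log₂(p/q).
  0.022·log₂(0.022/0.043) = -0.02127
  0.645·log₂(0.645/0.004) = 4.72989
  0.333·log₂(0.333/0.953) = -0.50515
D(P‖Q) = 4.2035 bits.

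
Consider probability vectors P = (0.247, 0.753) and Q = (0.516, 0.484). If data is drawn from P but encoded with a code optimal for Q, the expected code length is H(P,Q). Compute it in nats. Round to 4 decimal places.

0.7099 nats

H(P,Q) = −Σ p·ln q.
  −0.247·ln(0.516) = 0.16343
  −0.753·ln(0.484) = 0.54643
H(P,Q) = 0.7099 nats.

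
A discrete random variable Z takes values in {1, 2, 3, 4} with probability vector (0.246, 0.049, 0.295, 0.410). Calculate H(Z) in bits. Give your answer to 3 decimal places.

H(Z) = −Σ p·log₂ p.
  −(0.246)·log₂(0.246) = 0.4977
  −(0.049)·log₂(0.049) = 0.2132
  −(0.295)·log₂(0.295) = 0.5196
  −(0.410)·log₂(0.410) = 0.5274
Sum: 0.4977 + 0.2132 + 0.5196 + 0.5274 = 1.758 bits.

1.758 bits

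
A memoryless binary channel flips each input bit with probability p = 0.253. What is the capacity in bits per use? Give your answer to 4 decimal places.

Binary symmetric channel: C = 1 − h₂(ε) where h₂ is the binary entropy function.
h₂(0.253) = −0.253·log₂0.253 − 0.747·log₂0.747 = 0.8160.
C = 1 − 0.8160 = 0.1840 bits per channel use.

0.1840 bits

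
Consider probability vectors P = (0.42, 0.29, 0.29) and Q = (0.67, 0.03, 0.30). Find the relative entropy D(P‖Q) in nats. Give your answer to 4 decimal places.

D(P‖Q) = Σ p·ln(p/q).
  0.42·ln(0.42/0.67) = -0.19615
  0.29·ln(0.29/0.03) = 0.65792
  0.29·ln(0.29/0.30) = -0.00983
D(P‖Q) = 0.4519 nats.

0.4519 nats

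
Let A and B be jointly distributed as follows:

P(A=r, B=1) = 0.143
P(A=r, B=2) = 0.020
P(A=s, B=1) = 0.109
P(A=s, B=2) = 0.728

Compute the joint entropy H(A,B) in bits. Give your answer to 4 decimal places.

1.1961 bits

H(A,B) = −Σ p(x,y)·log₂ p(x,y) over all 4 cells.
  cell (r,1): −0.143·log₂0.143 = 0.40125
  cell (r,2): −0.020·log₂0.020 = 0.11288
  cell (s,1): −0.109·log₂0.109 = 0.34854
  cell (s,2): −0.728·log₂0.728 = 0.33342
Sum = 1.1961 bits.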